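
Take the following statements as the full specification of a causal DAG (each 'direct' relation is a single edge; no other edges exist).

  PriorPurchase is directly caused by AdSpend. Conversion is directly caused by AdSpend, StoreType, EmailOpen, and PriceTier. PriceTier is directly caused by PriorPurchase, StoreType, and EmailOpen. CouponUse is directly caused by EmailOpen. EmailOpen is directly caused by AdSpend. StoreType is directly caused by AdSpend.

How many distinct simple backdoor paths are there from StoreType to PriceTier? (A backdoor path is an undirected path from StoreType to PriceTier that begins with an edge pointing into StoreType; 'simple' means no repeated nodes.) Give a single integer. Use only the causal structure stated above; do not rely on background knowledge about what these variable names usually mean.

5

A backdoor path from StoreType to PriceTier is any simple undirected path whose first edge points into StoreType (i.e. leaves StoreType via a parent).
Parents of StoreType: {AdSpend}.
Enumerating:
  P1: StoreType <- AdSpend -> EmailOpen -> PriceTier
  P2: StoreType <- AdSpend -> EmailOpen -> Conversion <- PriceTier
  P3: StoreType <- AdSpend -> PriorPurchase -> PriceTier
  P4: StoreType <- AdSpend -> Conversion <- EmailOpen -> PriceTier
  P5: StoreType <- AdSpend -> Conversion <- PriceTier
That exhausts the simple backdoor paths. Count: 5.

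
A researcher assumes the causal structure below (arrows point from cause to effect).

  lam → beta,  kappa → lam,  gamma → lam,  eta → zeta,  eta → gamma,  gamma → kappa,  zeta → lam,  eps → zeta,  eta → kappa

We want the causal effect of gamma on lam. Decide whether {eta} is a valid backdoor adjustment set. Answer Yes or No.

Yes

Backdoor paths from gamma to lam (paths whose first edge points into gamma):
  P1: gamma <- eta -> zeta -> lam
  P2: gamma <- eta -> kappa -> lam
Condition 1 (no descendant of gamma in the set): holds — descendants of gamma are {beta, kappa, lam}; none are in {eta}.
Condition 2 (every backdoor path blocked by {eta}):
  P1: blocked at fork node eta ∈ conditioning set.
  P2: blocked at fork node eta ∈ conditioning set.
{eta} satisfies the backdoor criterion.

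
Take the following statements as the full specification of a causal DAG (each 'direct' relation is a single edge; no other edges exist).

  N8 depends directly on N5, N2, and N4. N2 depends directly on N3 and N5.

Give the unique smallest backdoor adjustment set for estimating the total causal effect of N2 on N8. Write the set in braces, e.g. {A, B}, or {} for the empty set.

{N5}

Variables eligible for adjustment (non-descendants of N2, excluding N2 and N8): {N3, N4, N5}.
Backdoor paths from N2 to N8:
  P1: N2 <- N5 -> N8
The empty set is not sufficient: P1 (N2 <- N5 -> N8) has no collider blocking it and no conditioned non-collider, so it is open.
Try {N5}:
  P1: blocked at fork node N5 ∈ conditioning set.
{N5} contains no descendant of N2 and blocks every backdoor path.
No other singleton works — e.g. {N3} leaves P1 open — so {N5} is the unique smallest valid adjustment set.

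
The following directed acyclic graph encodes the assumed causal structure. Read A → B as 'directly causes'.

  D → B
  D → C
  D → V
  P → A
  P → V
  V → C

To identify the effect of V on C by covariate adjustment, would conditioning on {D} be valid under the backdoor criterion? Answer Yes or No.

Yes

Backdoor paths from V to C (paths whose first edge points into V):
  P1: V <- D -> C
Condition 1 (no descendant of V in the set): holds — descendants of V are {C}; none are in {D}.
Condition 2 (every backdoor path blocked by {D}):
  P1: blocked at fork node D ∈ conditioning set.
{D} satisfies the backdoor criterion.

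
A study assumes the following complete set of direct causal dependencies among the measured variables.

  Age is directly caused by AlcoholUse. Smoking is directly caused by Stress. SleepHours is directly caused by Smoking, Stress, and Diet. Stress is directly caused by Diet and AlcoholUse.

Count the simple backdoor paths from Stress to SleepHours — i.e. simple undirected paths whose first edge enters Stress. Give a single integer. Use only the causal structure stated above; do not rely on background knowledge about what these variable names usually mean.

A backdoor path from Stress to SleepHours is any simple undirected path whose first edge points into Stress (i.e. leaves Stress via a parent).
Parents of Stress: {AlcoholUse, Diet}.
Enumerating:
  P1: Stress <- Diet -> SleepHours
That exhausts the simple backdoor paths. Count: 1.

1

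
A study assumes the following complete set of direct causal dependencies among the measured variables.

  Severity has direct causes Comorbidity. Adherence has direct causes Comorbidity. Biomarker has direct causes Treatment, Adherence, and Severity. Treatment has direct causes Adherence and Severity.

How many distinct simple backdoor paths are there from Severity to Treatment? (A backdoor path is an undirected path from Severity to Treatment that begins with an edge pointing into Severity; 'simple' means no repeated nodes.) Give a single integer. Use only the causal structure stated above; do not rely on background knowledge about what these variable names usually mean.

A backdoor path from Severity to Treatment is any simple undirected path whose first edge points into Severity (i.e. leaves Severity via a parent).
Parents of Severity: {Comorbidity}.
Enumerating:
  P1: Severity <- Comorbidity -> Adherence -> Treatment
  P2: Severity <- Comorbidity -> Adherence -> Biomarker <- Treatment
That exhausts the simple backdoor paths. Count: 2.

2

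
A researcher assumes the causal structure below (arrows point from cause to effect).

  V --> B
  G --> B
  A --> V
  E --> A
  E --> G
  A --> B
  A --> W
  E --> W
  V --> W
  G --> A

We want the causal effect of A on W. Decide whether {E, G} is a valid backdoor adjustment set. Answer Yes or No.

Yes

Backdoor paths from A to W (paths whose first edge points into A):
  P1: A <- E -> G -> B <- V -> W
  P2: A <- E -> W
  P3: A <- G <- E -> W
  P4: A <- G -> B <- V -> W
Condition 1 (no descendant of A in the set): holds — descendants of A are {B, V, W}; none are in {E, G}.
Condition 2 (every backdoor path blocked by {E, G}):
  P1: blocked at fork node E ∈ conditioning set.
  P2: blocked at fork node E ∈ conditioning set.
  P3: blocked at chain node G ∈ conditioning set.
  P4: blocked at fork node G ∈ conditioning set.
{E, G} satisfies the backdoor criterion.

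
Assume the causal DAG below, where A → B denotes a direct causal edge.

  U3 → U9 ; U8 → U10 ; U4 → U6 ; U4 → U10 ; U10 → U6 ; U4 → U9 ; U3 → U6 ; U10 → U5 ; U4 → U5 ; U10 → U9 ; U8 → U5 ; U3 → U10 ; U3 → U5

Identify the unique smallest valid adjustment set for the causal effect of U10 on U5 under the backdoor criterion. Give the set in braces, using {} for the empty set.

{U3, U4, U8}

Variables eligible for adjustment (non-descendants of U10, excluding U10 and U5): {U3, U4, U8}.
Backdoor paths from U10 to U5:
  P1: U10 <- U8 -> U5
  P2: U10 <- U3 -> U5
  P3: U10 <- U3 -> U9 <- U4 -> U5
  P4: U10 <- U3 -> U6 <- U4 -> U5
  P5: U10 <- U4 -> U5
  P6: U10 <- U4 -> U9 <- U3 -> U5
  P7: U10 <- U4 -> U6 <- U3 -> U5
The empty set is not sufficient: P1 (U10 <- U8 -> U5) has no collider blocking it and no conditioned non-collider, so it is open.
Try {U3, U4, U8}:
  P1: blocked at fork node U8 ∈ conditioning set.
  P2: blocked at fork node U3 ∈ conditioning set.
  P3: blocked at fork node U3 ∈ conditioning set.
  P4: blocked at fork node U3 ∈ conditioning set.
  P5: blocked at fork node U4 ∈ conditioning set.
  P6: blocked at fork node U4 ∈ conditioning set.
  P7: blocked at fork node U4 ∈ conditioning set.
{U3, U4, U8} contains no descendant of U10 and blocks every backdoor path.
Every element of {U3, U4, U8} is needed (dropping U3 leaves P2 open; dropping U4 leaves P5 open; dropping U8 leaves P1 open), so no proper subset is valid.
Among all size-3 subsets of the eligible variables, only {U3, U4, U8} blocks every backdoor path, so it is the unique smallest valid adjustment set.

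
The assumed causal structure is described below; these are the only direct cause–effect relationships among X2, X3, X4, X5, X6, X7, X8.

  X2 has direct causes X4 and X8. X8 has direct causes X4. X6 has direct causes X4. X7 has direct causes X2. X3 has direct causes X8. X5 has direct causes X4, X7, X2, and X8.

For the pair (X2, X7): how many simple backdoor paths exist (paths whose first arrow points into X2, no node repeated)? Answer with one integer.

4

A backdoor path from X2 to X7 is any simple undirected path whose first edge points into X2 (i.e. leaves X2 via a parent).
Parents of X2: {X4, X8}.
Enumerating:
  P1: X2 <- X4 -> X8 -> X5 <- X7
  P2: X2 <- X4 -> X5 <- X7
  P3: X2 <- X8 <- X4 -> X5 <- X7
  P4: X2 <- X8 -> X5 <- X7
That exhausts the simple backdoor paths. Count: 4.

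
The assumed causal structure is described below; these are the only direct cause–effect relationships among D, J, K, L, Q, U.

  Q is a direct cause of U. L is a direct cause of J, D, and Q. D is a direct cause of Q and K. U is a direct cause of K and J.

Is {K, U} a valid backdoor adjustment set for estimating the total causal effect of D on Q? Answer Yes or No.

Backdoor paths from D to Q (paths whose first edge points into D):
  P1: D <- L -> Q
  P2: D <- L -> J <- U <- Q
Condition 1 (no descendant of D in the set): FAILS — K and U are descendants of D.
Condition 2 (every backdoor path blocked by {K, U}):
  P1: open — no interior node is in the conditioning set.
  P2: blocked at collider J (neither it nor any descendant is in the conditioning set).
{K, U} does not satisfy the backdoor criterion.

No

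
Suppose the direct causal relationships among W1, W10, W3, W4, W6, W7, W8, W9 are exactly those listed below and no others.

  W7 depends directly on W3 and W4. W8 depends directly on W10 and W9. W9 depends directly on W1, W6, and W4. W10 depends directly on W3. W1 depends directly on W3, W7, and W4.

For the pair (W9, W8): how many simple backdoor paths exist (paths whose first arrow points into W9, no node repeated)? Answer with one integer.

7

A backdoor path from W9 to W8 is any simple undirected path whose first edge points into W9 (i.e. leaves W9 via a parent).
Parents of W9: {W1, W4, W6}.
Enumerating:
  P1: W9 <- W4 -> W7 <- W3 -> W10 -> W8
  P2: W9 <- W4 -> W7 -> W1 <- W3 -> W10 -> W8
  P3: W9 <- W4 -> W1 <- W3 -> W10 -> W8
  P4: W9 <- W4 -> W1 <- W7 <- W3 -> W10 -> W8
  P5: W9 <- W1 <- W3 -> W10 -> W8
  P6: W9 <- W1 <- W4 -> W7 <- W3 -> W10 -> W8
  P7: W9 <- W1 <- W7 <- W3 -> W10 -> W8
That exhausts the simple backdoor paths. Count: 7.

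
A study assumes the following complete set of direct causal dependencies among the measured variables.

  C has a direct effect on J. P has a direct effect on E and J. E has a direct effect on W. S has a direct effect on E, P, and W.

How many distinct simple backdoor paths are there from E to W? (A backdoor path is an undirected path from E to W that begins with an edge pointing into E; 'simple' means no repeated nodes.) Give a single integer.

A backdoor path from E to W is any simple undirected path whose first edge points into E (i.e. leaves E via a parent).
Parents of E: {P, S}.
Enumerating:
  P1: E <- S -> W
  P2: E <- P <- S -> W
That exhausts the simple backdoor paths. Count: 2.

2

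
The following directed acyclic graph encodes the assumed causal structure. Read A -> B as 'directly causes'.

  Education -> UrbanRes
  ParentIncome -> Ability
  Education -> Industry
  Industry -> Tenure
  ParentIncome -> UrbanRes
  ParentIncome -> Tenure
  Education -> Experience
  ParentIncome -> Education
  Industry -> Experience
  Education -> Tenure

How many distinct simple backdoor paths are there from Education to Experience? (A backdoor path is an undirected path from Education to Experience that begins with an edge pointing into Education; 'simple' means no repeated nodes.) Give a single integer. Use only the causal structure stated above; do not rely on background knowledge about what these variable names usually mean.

A backdoor path from Education to Experience is any simple undirected path whose first edge points into Education (i.e. leaves Education via a parent).
Parents of Education: {ParentIncome}.
Enumerating:
  P1: Education <- ParentIncome -> Tenure <- Industry -> Experience
That exhausts the simple backdoor paths. Count: 1.

1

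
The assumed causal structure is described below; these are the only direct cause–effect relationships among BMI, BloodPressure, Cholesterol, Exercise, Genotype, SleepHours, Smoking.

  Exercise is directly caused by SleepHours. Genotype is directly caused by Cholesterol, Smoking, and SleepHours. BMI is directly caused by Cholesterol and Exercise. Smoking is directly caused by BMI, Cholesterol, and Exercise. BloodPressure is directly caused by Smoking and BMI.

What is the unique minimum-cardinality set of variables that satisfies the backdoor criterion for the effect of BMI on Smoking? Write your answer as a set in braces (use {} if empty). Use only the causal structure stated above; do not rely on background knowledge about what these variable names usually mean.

{Cholesterol, Exercise}

Variables eligible for adjustment (non-descendants of BMI, excluding BMI and Smoking): {Cholesterol, Exercise, SleepHours}.
Backdoor paths from BMI to Smoking:
  P1: BMI <- Cholesterol -> Smoking
  P2: BMI <- Cholesterol -> Genotype <- SleepHours -> Exercise -> Smoking
  P3: BMI <- Cholesterol -> Genotype <- Smoking
  P4: BMI <- Exercise <- SleepHours -> Genotype <- Cholesterol -> Smoking
  P5: BMI <- Exercise <- SleepHours -> Genotype <- Smoking
  P6: BMI <- Exercise -> Smoking
The empty set is not sufficient: P1 (BMI <- Cholesterol -> Smoking) has no collider blocking it and no conditioned non-collider, so it is open.
Try {Cholesterol, Exercise}:
  P1: blocked at fork node Cholesterol ∈ conditioning set.
  P2: blocked at fork node Cholesterol ∈ conditioning set.
  P3: blocked at fork node Cholesterol ∈ conditioning set.
  P4: blocked at chain node Exercise ∈ conditioning set.
  P5: blocked at chain node Exercise ∈ conditioning set.
  P6: blocked at fork node Exercise ∈ conditioning set.
{Cholesterol, Exercise} contains no descendant of BMI and blocks every backdoor path.
Every element of {Cholesterol, Exercise} is needed (dropping Cholesterol leaves P1 open; dropping Exercise leaves P6 open), so no proper subset is valid.
Among all size-2 subsets of the eligible variables, only {Cholesterol, Exercise} blocks every backdoor path, so it is the unique smallest valid adjustment set.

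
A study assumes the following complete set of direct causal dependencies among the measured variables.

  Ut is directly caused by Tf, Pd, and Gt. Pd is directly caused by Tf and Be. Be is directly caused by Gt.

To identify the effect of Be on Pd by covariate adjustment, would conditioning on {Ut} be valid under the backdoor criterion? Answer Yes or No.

Backdoor paths from Be to Pd (paths whose first edge points into Be):
  P1: Be <- Gt -> Ut <- Tf -> Pd
  P2: Be <- Gt -> Ut <- Pd
Condition 1 (no descendant of Be in the set): FAILS — Ut is a descendant of Be.
Condition 2 (every backdoor path blocked by {Ut}):
  P1: open — collider(s) Ut are conditioned on (or have a conditioned descendant) and no non-collider on the path is in the set.
  P2: open — collider(s) Ut are conditioned on (or have a conditioned descendant) and no non-collider on the path is in the set.
{Ut} does not satisfy the backdoor criterion.

No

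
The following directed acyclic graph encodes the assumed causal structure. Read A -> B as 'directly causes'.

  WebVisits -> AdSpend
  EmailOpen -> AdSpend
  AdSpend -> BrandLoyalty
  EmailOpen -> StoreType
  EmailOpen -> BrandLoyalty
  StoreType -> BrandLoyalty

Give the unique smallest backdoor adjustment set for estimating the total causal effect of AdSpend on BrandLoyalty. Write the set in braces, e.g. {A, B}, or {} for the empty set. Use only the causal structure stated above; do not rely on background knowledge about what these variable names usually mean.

Variables eligible for adjustment (non-descendants of AdSpend, excluding AdSpend and BrandLoyalty): {EmailOpen, StoreType, WebVisits}.
Backdoor paths from AdSpend to BrandLoyalty:
  P1: AdSpend <- EmailOpen -> StoreType -> BrandLoyalty
  P2: AdSpend <- EmailOpen -> BrandLoyalty
The empty set is not sufficient: P1 (AdSpend <- EmailOpen -> StoreType -> BrandLoyalty) has no collider blocking it and no conditioned non-collider, so it is open.
Try {EmailOpen}:
  P1: blocked at fork node EmailOpen ∈ conditioning set.
  P2: blocked at fork node EmailOpen ∈ conditioning set.
{EmailOpen} contains no descendant of AdSpend and blocks every backdoor path.
No other singleton works — e.g. {StoreType} leaves P2 open — so {EmailOpen} is the unique smallest valid adjustment set.

{EmailOpen}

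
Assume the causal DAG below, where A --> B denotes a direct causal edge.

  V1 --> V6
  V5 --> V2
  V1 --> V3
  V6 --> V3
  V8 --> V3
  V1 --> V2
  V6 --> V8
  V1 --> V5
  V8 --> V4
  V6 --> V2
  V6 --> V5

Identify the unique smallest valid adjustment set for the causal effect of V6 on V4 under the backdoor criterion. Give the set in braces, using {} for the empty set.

{}

Variables eligible for adjustment (non-descendants of V6, excluding V6 and V4): {V1}.
Backdoor paths from V6 to V4:
  P1: V6 <- V1 -> V3 <- V8 -> V4
Each backdoor path contains an unconditioned collider, so every path is already blocked with the empty conditioning set:
  P1: blocked at collider V3 (neither it nor any descendant is in the conditioning set).
The empty set is therefore the unique smallest valid set.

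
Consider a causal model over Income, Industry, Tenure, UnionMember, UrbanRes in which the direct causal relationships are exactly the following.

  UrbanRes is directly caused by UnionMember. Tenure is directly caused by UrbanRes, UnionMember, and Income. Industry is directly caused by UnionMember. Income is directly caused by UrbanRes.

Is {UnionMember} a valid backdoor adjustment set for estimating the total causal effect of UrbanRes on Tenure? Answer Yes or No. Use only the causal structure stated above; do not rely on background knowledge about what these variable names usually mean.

Backdoor paths from UrbanRes to Tenure (paths whose first edge points into UrbanRes):
  P1: UrbanRes <- UnionMember -> Tenure
Condition 1 (no descendant of UrbanRes in the set): holds — descendants of UrbanRes are {Income, Tenure}; none are in {UnionMember}.
Condition 2 (every backdoor path blocked by {UnionMember}):
  P1: blocked at fork node UnionMember ∈ conditioning set.
{UnionMember} satisfies the backdoor criterion.

Yes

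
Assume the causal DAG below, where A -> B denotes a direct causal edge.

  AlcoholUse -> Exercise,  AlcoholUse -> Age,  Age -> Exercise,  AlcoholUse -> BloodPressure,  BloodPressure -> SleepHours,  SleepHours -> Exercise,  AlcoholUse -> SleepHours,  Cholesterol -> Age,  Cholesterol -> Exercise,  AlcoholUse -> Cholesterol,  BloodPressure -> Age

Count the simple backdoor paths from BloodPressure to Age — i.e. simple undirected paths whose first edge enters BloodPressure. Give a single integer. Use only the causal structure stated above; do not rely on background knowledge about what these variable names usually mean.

7

A backdoor path from BloodPressure to Age is any simple undirected path whose first edge points into BloodPressure (i.e. leaves BloodPressure via a parent).
Parents of BloodPressure: {AlcoholUse}.
Enumerating:
  P1: BloodPressure <- AlcoholUse -> Cholesterol -> Age
  P2: BloodPressure <- AlcoholUse -> Cholesterol -> Exercise <- Age
  P3: BloodPressure <- AlcoholUse -> SleepHours -> Exercise <- Cholesterol -> Age
  P4: BloodPressure <- AlcoholUse -> SleepHours -> Exercise <- Age
  P5: BloodPressure <- AlcoholUse -> Age
  P6: BloodPressure <- AlcoholUse -> Exercise <- Cholesterol -> Age
  P7: BloodPressure <- AlcoholUse -> Exercise <- Age
That exhausts the simple backdoor paths. Count: 7.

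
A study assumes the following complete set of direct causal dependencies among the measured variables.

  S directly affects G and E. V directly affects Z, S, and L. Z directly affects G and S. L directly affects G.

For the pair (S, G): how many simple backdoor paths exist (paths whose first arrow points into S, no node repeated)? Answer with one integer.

4

A backdoor path from S to G is any simple undirected path whose first edge points into S (i.e. leaves S via a parent).
Parents of S: {V, Z}.
Enumerating:
  P1: S <- V -> L -> G
  P2: S <- V -> Z -> G
  P3: S <- Z <- V -> L -> G
  P4: S <- Z -> G
That exhausts the simple backdoor paths. Count: 4.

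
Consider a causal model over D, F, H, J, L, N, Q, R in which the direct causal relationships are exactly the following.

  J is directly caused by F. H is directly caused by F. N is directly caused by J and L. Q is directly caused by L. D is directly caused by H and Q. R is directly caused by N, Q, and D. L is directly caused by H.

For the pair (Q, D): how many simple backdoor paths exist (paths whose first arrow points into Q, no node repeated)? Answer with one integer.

A backdoor path from Q to D is any simple undirected path whose first edge points into Q (i.e. leaves Q via a parent).
Parents of Q: {L}.
Enumerating:
  P1: Q <- L <- H <- F -> J -> N -> R <- D
  P2: Q <- L <- H -> D
  P3: Q <- L -> N <- J <- F -> H -> D
  P4: Q <- L -> N -> R <- D
That exhausts the simple backdoor paths. Count: 4.

4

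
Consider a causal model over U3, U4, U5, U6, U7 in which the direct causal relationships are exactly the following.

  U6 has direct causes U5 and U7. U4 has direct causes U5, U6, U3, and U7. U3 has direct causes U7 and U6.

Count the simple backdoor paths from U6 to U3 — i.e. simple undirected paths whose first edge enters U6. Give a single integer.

A backdoor path from U6 to U3 is any simple undirected path whose first edge points into U6 (i.e. leaves U6 via a parent).
Parents of U6: {U5, U7}.
Enumerating:
  P1: U6 <- U5 -> U4 <- U7 -> U3
  P2: U6 <- U5 -> U4 <- U3
  P3: U6 <- U7 -> U3
  P4: U6 <- U7 -> U4 <- U3
That exhausts the simple backdoor paths. Count: 4.

4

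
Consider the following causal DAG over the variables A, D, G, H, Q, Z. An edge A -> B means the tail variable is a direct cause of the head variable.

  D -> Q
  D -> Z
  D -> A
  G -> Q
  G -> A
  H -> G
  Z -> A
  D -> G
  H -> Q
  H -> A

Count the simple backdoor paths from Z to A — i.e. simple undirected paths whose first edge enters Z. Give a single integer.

A backdoor path from Z to A is any simple undirected path whose first edge points into Z (i.e. leaves Z via a parent).
Parents of Z: {D}.
Enumerating:
  P1: Z <- D -> G <- H -> A
  P2: Z <- D -> G -> Q <- H -> A
  P3: Z <- D -> G -> A
  P4: Z <- D -> Q <- H -> G -> A
  P5: Z <- D -> Q <- H -> A
  P6: Z <- D -> Q <- G <- H -> A
  P7: Z <- D -> Q <- G -> A
  P8: Z <- D -> A
That exhausts the simple backdoor paths. Count: 8.

8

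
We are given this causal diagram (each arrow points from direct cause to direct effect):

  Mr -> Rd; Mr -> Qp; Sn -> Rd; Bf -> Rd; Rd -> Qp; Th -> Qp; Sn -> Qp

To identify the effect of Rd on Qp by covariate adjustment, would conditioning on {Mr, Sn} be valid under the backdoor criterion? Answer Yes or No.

Backdoor paths from Rd to Qp (paths whose first edge points into Rd):
  P1: Rd <- Mr -> Qp
  P2: Rd <- Sn -> Qp
Condition 1 (no descendant of Rd in the set): holds — descendants of Rd are {Qp}; none are in {Mr, Sn}.
Condition 2 (every backdoor path blocked by {Mr, Sn}):
  P1: blocked at fork node Mr ∈ conditioning set.
  P2: blocked at fork node Sn ∈ conditioning set.
{Mr, Sn} satisfies the backdoor criterion.

Yes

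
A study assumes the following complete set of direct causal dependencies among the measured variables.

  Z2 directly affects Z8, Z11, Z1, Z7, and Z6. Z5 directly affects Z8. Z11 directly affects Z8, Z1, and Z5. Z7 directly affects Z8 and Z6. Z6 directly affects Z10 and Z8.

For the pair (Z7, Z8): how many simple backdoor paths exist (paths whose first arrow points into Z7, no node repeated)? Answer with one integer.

6

A backdoor path from Z7 to Z8 is any simple undirected path whose first edge points into Z7 (i.e. leaves Z7 via a parent).
Parents of Z7: {Z2}.
Enumerating:
  P1: Z7 <- Z2 -> Z11 -> Z5 -> Z8
  P2: Z7 <- Z2 -> Z11 -> Z8
  P3: Z7 <- Z2 -> Z6 -> Z8
  P4: Z7 <- Z2 -> Z1 <- Z11 -> Z5 -> Z8
  P5: Z7 <- Z2 -> Z1 <- Z11 -> Z8
  P6: Z7 <- Z2 -> Z8
That exhausts the simple backdoor paths. Count: 6.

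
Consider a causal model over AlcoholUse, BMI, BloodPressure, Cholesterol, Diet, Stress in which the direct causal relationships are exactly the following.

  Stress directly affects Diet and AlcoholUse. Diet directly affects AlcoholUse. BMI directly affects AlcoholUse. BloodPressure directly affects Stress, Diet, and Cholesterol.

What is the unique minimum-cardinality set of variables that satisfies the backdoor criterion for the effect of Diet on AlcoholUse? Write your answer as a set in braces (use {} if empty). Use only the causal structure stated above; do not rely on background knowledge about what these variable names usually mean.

{Stress}

Variables eligible for adjustment (non-descendants of Diet, excluding Diet and AlcoholUse): {BMI, BloodPressure, Cholesterol, Stress}.
Backdoor paths from Diet to AlcoholUse:
  P1: Diet <- BloodPressure -> Stress -> AlcoholUse
  P2: Diet <- Stress -> AlcoholUse
The empty set is not sufficient: P1 (Diet <- BloodPressure -> Stress -> AlcoholUse) has no collider blocking it and no conditioned non-collider, so it is open.
Try {Stress}:
  P1: blocked at chain node Stress ∈ conditioning set.
  P2: blocked at fork node Stress ∈ conditioning set.
{Stress} contains no descendant of Diet and blocks every backdoor path.
No other singleton works — e.g. {BMI} leaves P1 open — so {Stress} is the unique smallest valid adjustment set.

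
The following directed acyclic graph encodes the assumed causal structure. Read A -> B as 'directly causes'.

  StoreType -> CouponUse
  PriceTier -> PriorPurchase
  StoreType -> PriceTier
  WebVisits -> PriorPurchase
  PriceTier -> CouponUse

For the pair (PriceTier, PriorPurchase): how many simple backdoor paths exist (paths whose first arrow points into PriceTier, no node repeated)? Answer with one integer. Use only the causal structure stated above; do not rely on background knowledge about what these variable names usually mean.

0

A backdoor path from PriceTier to PriorPurchase is any simple undirected path whose first edge points into PriceTier (i.e. leaves PriceTier via a parent).
Parents of PriceTier: {StoreType}.
No simple path from any parent of PriceTier reaches PriorPurchase without revisiting PriceTier, so there are no backdoor paths.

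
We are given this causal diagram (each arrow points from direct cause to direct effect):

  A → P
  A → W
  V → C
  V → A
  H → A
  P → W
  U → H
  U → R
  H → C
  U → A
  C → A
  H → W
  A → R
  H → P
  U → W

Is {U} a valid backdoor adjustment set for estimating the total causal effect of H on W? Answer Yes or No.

Yes

Backdoor paths from H to W (paths whose first edge points into H):
  P1: H <- U -> A -> P -> W
  P2: H <- U -> A -> W
  P3: H <- U -> R <- A -> P -> W
  P4: H <- U -> R <- A -> W
  P5: H <- U -> W
Condition 1 (no descendant of H in the set): holds — descendants of H are {A, C, P, R, W}; none are in {U}.
Condition 2 (every backdoor path blocked by {U}):
  P1: blocked at fork node U ∈ conditioning set.
  P2: blocked at fork node U ∈ conditioning set.
  P3: blocked at fork node U ∈ conditioning set.
  P4: blocked at fork node U ∈ conditioning set.
  P5: blocked at fork node U ∈ conditioning set.
{U} satisfies the backdoor criterion.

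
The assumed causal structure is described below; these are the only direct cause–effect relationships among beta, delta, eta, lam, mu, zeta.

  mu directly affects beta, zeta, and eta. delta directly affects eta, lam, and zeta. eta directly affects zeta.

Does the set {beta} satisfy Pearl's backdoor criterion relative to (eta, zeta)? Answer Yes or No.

Backdoor paths from eta to zeta (paths whose first edge points into eta):
  P1: eta <- mu -> zeta
  P2: eta <- delta -> zeta
Condition 1 (no descendant of eta in the set): holds — descendants of eta are {zeta}; none are in {beta}.
Condition 2 (every backdoor path blocked by {beta}):
  P1: open — no interior node is in the conditioning set.
  P2: open — no interior node is in the conditioning set.
{beta} does not satisfy the backdoor criterion.

No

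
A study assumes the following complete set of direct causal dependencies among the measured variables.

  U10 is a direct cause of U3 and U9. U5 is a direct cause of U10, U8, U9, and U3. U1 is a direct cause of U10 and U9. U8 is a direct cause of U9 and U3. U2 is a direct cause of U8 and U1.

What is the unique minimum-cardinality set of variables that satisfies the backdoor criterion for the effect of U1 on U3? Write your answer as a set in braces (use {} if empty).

{U2}

Variables eligible for adjustment (non-descendants of U1, excluding U1 and U3): {U2, U5, U8}.
Backdoor paths from U1 to U3:
  P1: U1 <- U2 -> U8 <- U5 -> U10 -> U3
  P2: U1 <- U2 -> U8 <- U5 -> U9 <- U10 -> U3
  P3: U1 <- U2 -> U8 <- U5 -> U3
  P4: U1 <- U2 -> U8 -> U9 <- U5 -> U10 -> U3
  P5: U1 <- U2 -> U8 -> U9 <- U5 -> U3
  P6: U1 <- U2 -> U8 -> U9 <- U10 <- U5 -> U3
  P7: U1 <- U2 -> U8 -> U9 <- U10 -> U3
  P8: U1 <- U2 -> U8 -> U3
The empty set is not sufficient: P8 (U1 <- U2 -> U8 -> U3) has no collider blocking it and no conditioned non-collider, so it is open.
Try {U2}:
  P1: blocked at fork node U2 ∈ conditioning set.
  P2: blocked at fork node U2 ∈ conditioning set.
  P3: blocked at fork node U2 ∈ conditioning set.
  P4: blocked at fork node U2 ∈ conditioning set.
  P5: blocked at fork node U2 ∈ conditioning set.
  P6: blocked at fork node U2 ∈ conditioning set.
  P7: blocked at fork node U2 ∈ conditioning set.
  P8: blocked at fork node U2 ∈ conditioning set.
{U2} contains no descendant of U1 and blocks every backdoor path.
No other singleton works — e.g. {U5} leaves P8 open — so {U2} is the unique smallest valid adjustment set.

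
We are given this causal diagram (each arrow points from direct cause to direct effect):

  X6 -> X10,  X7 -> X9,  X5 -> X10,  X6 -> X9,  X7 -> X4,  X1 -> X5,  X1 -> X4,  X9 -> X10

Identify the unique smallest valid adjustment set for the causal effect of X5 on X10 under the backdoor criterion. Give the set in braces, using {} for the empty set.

Variables eligible for adjustment (non-descendants of X5, excluding X5 and X10): {X1, X4, X6, X7, X9}.
Backdoor paths from X5 to X10:
  P1: X5 <- X1 -> X4 <- X7 -> X9 <- X6 -> X10
  P2: X5 <- X1 -> X4 <- X7 -> X9 -> X10
Each backdoor path contains an unconditioned collider, so every path is already blocked with the empty conditioning set:
  P1: blocked at collider X4 (neither it nor any descendant is in the conditioning set).
  P2: blocked at collider X4 (neither it nor any descendant is in the conditioning set).
The empty set is therefore the unique smallest valid set.

{}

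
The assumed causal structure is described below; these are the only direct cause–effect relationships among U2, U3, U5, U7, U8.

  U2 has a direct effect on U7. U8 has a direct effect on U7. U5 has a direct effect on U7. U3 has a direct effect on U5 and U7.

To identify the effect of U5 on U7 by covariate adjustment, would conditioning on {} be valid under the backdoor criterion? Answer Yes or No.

Backdoor paths from U5 to U7 (paths whose first edge points into U5):
  P1: U5 <- U3 -> U7
Condition 1 (no descendant of U5 in the set): holds — descendants of U5 are {U7}; none are in {}.
Condition 2 (every backdoor path blocked by {}):
  P1: open — no interior node is in the conditioning set.
{} does not satisfy the backdoor criterion.

No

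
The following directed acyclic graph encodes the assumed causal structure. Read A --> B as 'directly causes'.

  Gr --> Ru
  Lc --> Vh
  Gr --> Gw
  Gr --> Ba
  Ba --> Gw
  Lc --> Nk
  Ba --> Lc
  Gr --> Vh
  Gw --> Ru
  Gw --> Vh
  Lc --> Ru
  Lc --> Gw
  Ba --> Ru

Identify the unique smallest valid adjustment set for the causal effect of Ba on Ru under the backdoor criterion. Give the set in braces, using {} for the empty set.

{Gr}

Variables eligible for adjustment (non-descendants of Ba, excluding Ba and Ru): {Gr}.
Backdoor paths from Ba to Ru:
  P1: Ba <- Gr -> Gw <- Lc -> Ru
  P2: Ba <- Gr -> Gw -> Vh <- Lc -> Ru
  P3: Ba <- Gr -> Gw -> Ru
  P4: Ba <- Gr -> Vh <- Lc -> Gw -> Ru
  P5: Ba <- Gr -> Vh <- Lc -> Ru
  P6: Ba <- Gr -> Vh <- Gw <- Lc -> Ru
  P7: Ba <- Gr -> Vh <- Gw -> Ru
  P8: Ba <- Gr -> Ru
The empty set is not sufficient: P3 (Ba <- Gr -> Gw -> Ru) has no collider blocking it and no conditioned non-collider, so it is open.
Try {Gr}:
  P1: blocked at fork node Gr ∈ conditioning set.
  P2: blocked at fork node Gr ∈ conditioning set.
  P3: blocked at fork node Gr ∈ conditioning set.
  P4: blocked at fork node Gr ∈ conditioning set.
  P5: blocked at fork node Gr ∈ conditioning set.
  P6: blocked at fork node Gr ∈ conditioning set.
  P7: blocked at fork node Gr ∈ conditioning set.
  P8: blocked at fork node Gr ∈ conditioning set.
{Gr} contains no descendant of Ba and blocks every backdoor path.
{Gr} is the unique smallest valid adjustment set.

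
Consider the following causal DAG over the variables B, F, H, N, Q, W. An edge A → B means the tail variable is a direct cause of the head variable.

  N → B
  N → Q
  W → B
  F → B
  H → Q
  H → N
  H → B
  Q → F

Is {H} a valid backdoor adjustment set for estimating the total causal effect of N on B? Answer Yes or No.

Yes

Backdoor paths from N to B (paths whose first edge points into N):
  P1: N <- H -> Q -> F -> B
  P2: N <- H -> B
Condition 1 (no descendant of N in the set): holds — descendants of N are {B, F, Q}; none are in {H}.
Condition 2 (every backdoor path blocked by {H}):
  P1: blocked at fork node H ∈ conditioning set.
  P2: blocked at fork node H ∈ conditioning set.
{H} satisfies the backdoor criterion.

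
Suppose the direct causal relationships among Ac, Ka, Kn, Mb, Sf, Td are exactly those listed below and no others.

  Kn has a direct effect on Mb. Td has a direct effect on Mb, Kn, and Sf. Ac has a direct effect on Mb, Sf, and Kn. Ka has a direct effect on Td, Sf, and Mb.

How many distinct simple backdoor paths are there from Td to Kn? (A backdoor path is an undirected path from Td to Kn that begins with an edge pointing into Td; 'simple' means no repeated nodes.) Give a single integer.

4

A backdoor path from Td to Kn is any simple undirected path whose first edge points into Td (i.e. leaves Td via a parent).
Parents of Td: {Ka}.
Enumerating:
  P1: Td <- Ka -> Sf <- Ac -> Kn
  P2: Td <- Ka -> Sf <- Ac -> Mb <- Kn
  P3: Td <- Ka -> Mb <- Ac -> Kn
  P4: Td <- Ka -> Mb <- Kn
That exhausts the simple backdoor paths. Count: 4.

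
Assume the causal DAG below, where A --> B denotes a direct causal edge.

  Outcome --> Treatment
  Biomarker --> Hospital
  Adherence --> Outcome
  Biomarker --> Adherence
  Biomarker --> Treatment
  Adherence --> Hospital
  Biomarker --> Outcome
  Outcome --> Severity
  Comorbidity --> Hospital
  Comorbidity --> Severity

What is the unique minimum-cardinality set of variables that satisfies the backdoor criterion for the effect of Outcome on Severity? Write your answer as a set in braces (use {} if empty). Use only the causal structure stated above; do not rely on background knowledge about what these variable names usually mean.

Variables eligible for adjustment (non-descendants of Outcome, excluding Outcome and Severity): {Adherence, Biomarker, Comorbidity, Hospital}.
Backdoor paths from Outcome to Severity:
  P1: Outcome <- Biomarker -> Adherence -> Hospital <- Comorbidity -> Severity
  P2: Outcome <- Biomarker -> Hospital <- Comorbidity -> Severity
  P3: Outcome <- Adherence <- Biomarker -> Hospital <- Comorbidity -> Severity
  P4: Outcome <- Adherence -> Hospital <- Comorbidity -> Severity
Each backdoor path contains an unconditioned collider, so every path is already blocked with the empty conditioning set:
  P1: blocked at collider Hospital (neither it nor any descendant is in the conditioning set).
  P2: blocked at collider Hospital (neither it nor any descendant is in the conditioning set).
  P3: blocked at collider Hospital (neither it nor any descendant is in the conditioning set).
  P4: blocked at collider Hospital (neither it nor any descendant is in the conditioning set).
The empty set is therefore the unique smallest valid set.

{}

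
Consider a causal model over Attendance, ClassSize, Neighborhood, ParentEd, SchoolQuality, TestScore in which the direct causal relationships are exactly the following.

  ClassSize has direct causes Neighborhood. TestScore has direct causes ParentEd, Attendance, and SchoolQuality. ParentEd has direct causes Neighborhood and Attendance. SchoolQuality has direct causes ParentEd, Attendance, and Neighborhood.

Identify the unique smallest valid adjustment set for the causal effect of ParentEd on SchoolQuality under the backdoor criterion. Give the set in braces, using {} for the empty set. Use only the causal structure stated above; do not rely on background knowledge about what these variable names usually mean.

Variables eligible for adjustment (non-descendants of ParentEd, excluding ParentEd and SchoolQuality): {Attendance, ClassSize, Neighborhood}.
Backdoor paths from ParentEd to SchoolQuality:
  P1: ParentEd <- Neighborhood -> SchoolQuality
  P2: ParentEd <- Attendance -> SchoolQuality
  P3: ParentEd <- Attendance -> TestScore <- SchoolQuality
The empty set is not sufficient: P1 (ParentEd <- Neighborhood -> SchoolQuality) has no collider blocking it and no conditioned non-collider, so it is open.
Try {Attendance, Neighborhood}:
  P1: blocked at fork node Neighborhood ∈ conditioning set.
  P2: blocked at fork node Attendance ∈ conditioning set.
  P3: blocked at fork node Attendance ∈ conditioning set.
{Attendance, Neighborhood} contains no descendant of ParentEd and blocks every backdoor path.
Every element of {Attendance, Neighborhood} is needed (dropping Attendance leaves P2 open; dropping Neighborhood leaves P1 open), so no proper subset is valid.
Among all size-2 subsets of the eligible variables, only {Attendance, Neighborhood} blocks every backdoor path, so it is the unique smallest valid adjustment set.

{Attendance, Neighborhood}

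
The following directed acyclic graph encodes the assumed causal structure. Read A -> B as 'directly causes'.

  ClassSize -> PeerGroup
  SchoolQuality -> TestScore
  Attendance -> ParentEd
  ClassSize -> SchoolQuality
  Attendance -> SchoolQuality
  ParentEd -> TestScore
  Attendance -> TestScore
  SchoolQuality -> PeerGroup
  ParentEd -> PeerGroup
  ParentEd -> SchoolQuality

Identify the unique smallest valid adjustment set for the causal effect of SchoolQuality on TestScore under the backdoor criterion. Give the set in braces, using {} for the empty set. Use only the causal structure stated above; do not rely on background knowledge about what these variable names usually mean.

{Attendance, ParentEd}

Variables eligible for adjustment (non-descendants of SchoolQuality, excluding SchoolQuality and TestScore): {Attendance, ClassSize, ParentEd}.
Backdoor paths from SchoolQuality to TestScore:
  P1: SchoolQuality <- ClassSize -> PeerGroup <- ParentEd <- Attendance -> TestScore
  P2: SchoolQuality <- ClassSize -> PeerGroup <- ParentEd -> TestScore
  P3: SchoolQuality <- Attendance -> ParentEd -> TestScore
  P4: SchoolQuality <- Attendance -> TestScore
  P5: SchoolQuality <- ParentEd <- Attendance -> TestScore
  P6: SchoolQuality <- ParentEd -> TestScore
The empty set is not sufficient: P3 (SchoolQuality <- Attendance -> ParentEd -> TestScore) has no collider blocking it and no conditioned non-collider, so it is open.
Try {Attendance, ParentEd}:
  P1: blocked at collider PeerGroup (neither it nor any descendant is in the conditioning set).
  P2: blocked at collider PeerGroup (neither it nor any descendant is in the conditioning set).
  P3: blocked at fork node Attendance ∈ conditioning set.
  P4: blocked at fork node Attendance ∈ conditioning set.
  P5: blocked at chain node ParentEd ∈ conditioning set.
  P6: blocked at fork node ParentEd ∈ conditioning set.
{Attendance, ParentEd} contains no descendant of SchoolQuality and blocks every backdoor path.
Every element of {Attendance, ParentEd} is needed (dropping Attendance leaves P4 open; dropping ParentEd leaves P6 open), so no proper subset is valid.
Among all size-2 subsets of the eligible variables, only {Attendance, ParentEd} blocks every backdoor path, so it is the unique smallest valid adjustment set.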